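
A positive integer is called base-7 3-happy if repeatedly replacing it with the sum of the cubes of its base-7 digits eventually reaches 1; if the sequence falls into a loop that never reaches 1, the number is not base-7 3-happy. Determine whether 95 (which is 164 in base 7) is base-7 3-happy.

95 = (1,6,4)_7 → 1³ + 6³ + 4³ = 281
281 = (5,5,1)_7 → 5³ + 5³ + 1³ = 251
251 = (5,0,6)_7 → 5³ + 0³ + 6³ = 341
341 = (6,6,5)_7 → 6³ + 6³ + 5³ = 557
557 = (1,4,2,4)_7 → 1³ + 4³ + 2³ + 4³ = 137
137 = (2,5,4)_7 → 2³ + 5³ + 4³ = 197
197 = (4,0,1)_7 → 4³ + 0³ + 1³ = 65
65 = (1,2,2)_7 → 1³ + 2³ + 2³ = 17
17 = (2,3)_7 → 2³ + 3³ = 35
35 = (5,0)_7 → 5³ + 0³ = 125
125 = (2,3,6)_7 → 2³ + 3³ + 6³ = 251  — 251 already seen; the sequence cycles without reaching 1.

not base-7 3-happy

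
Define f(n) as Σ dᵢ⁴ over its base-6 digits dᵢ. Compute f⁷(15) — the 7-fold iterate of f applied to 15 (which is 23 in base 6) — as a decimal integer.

978

15 = (2,3)_6 → 2⁴ + 3⁴ = 16 + 81 = 97
97 = (2,4,1)_6 → 2⁴ + 4⁴ + 1⁴ = 16 + 256 + 1 = 273
273 = (1,1,3,3)_6 → 1⁴ + 1⁴ + 3⁴ + 3⁴ = 1 + 1 + 81 + 81 = 164
164 = (4,3,2)_6 → 4⁴ + 3⁴ + 2⁴ = 256 + 81 + 16 = 353
353 = (1,3,4,5)_6 → 1⁴ + 3⁴ + 4⁴ + 5⁴ = 1 + 81 + 256 + 625 = 963
963 = (4,2,4,3)_6 → 4⁴ + 2⁴ + 4⁴ + 3⁴ = 256 + 16 + 256 + 81 = 609
609 = (2,4,5,3)_6 → 2⁴ + 4⁴ + 5⁴ + 3⁴ = 16 + 256 + 625 + 81 = 978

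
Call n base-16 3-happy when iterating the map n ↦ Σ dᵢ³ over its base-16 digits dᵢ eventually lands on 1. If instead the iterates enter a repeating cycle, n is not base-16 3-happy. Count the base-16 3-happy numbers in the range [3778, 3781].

3778: 3778 → 4480 → 514 → 16 → 1  (reaches 1)
3779: 3779 → 4499 → 758 → 3599 → 6119 → 3431 → 2756 → 2792 → 4256 → 1001 → 3500 → 4925 → 2252 → 3968 → 3887 → 6758 → 1433 → 1583 → 3599  (repeats 3599)
3780: 3780 → 4536 → 1845 → 495 → 6120 → 3600 → 2745 → 3060 → 4770 → 1017 → 4131 → 36 → 72 → 576 → 72  (repeats 72)
3781: 3781 → 4597 → 3502 → 5941 → 496 → 3376 → 2224 → 1843 → 397 → 2710 → 1945 → 1801 → 1072 → 91 → 1456 → 1456  (repeats 1456)
base-16 3-happy: 3778

1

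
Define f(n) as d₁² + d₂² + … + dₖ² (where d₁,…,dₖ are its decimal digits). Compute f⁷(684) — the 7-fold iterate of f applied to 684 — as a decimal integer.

684 → 116
116 → 38
38 → 73
73 → 58
58 → 89
89 → 145
145 → 42

42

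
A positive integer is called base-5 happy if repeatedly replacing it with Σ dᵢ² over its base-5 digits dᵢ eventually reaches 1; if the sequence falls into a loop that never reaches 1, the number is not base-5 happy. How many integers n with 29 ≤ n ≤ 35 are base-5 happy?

2

29: 29 → 17 → 13 → 13  — not base-5 happy
30: 30 → 2 → 4 → 16 → 10 → 4  — not base-5 happy
31: 31 → 3 → 9 → 17 → 13 → 13  — not base-5 happy
32: 32 → 6 → 2 → 4 → 16 → 10 → 4  — not base-5 happy
33: 33 → 11 → 5 → 1  — base-5 happy
34: 34 → 18 → 18  — not base-5 happy
35: 35 → 5 → 1  — base-5 happy
base-5 happy: 33, 35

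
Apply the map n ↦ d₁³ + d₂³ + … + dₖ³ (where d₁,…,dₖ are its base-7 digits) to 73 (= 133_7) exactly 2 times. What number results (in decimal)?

217

73 = (1,3,3)_7 → 1³ + 3³ + 3³ = 1 + 27 + 27 = 55
55 = (1,0,6)_7 → 1³ + 0³ + 6³ = 1 + 0 + 216 = 217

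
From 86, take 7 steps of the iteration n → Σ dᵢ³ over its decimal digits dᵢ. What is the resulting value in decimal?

134

86 → 8³ + 6³ = 512 + 216 = 728
728 → 7³ + 2³ + 8³ = 343 + 8 + 512 = 863
863 → 8³ + 6³ + 3³ = 512 + 216 + 27 = 755
755 → 7³ + 5³ + 5³ = 343 + 125 + 125 = 593
593 → 5³ + 9³ + 3³ = 125 + 729 + 27 = 881
881 → 8³ + 8³ + 1³ = 512 + 512 + 1 = 1025
1025 → 1³ + 0³ + 2³ + 5³ = 1 + 0 + 8 + 125 = 134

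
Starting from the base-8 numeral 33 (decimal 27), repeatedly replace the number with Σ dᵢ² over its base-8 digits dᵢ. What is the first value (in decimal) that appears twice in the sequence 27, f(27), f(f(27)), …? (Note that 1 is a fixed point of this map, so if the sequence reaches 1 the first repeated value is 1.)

1

27 = (3,3)_8 → 18
18 = (2,2)_8 → 8
8 = (1,0)_8 → 1  — reached the fixed point 1.
1 → 1, so 1 is the first repeated value.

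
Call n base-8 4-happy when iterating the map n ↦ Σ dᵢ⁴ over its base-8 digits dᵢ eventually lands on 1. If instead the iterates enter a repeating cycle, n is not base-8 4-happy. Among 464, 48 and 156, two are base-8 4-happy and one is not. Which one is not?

464: 464 → 2417 → 2178 → 288 → 512 → 1  — reaches 1 (base-8 4-happy)
48: 48 → 1296 → 288 → 512 → 1  — reaches 1 (base-8 4-happy)
156: 156 → 353 → 882 → 1938 → 1409 → 1313 → 529 → 18 → 32 → 256 → 256  — repeats 256 (not base-8 4-happy)

156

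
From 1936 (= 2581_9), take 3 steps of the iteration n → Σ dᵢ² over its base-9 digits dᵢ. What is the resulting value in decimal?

4

1936 = (2,5,8,1)_9 → 2² + 5² + 8² + 1² = 94
94 = (1,1,4)_9 → 1² + 1² + 4² = 18
18 = (2,0)_9 → 2² + 0² = 4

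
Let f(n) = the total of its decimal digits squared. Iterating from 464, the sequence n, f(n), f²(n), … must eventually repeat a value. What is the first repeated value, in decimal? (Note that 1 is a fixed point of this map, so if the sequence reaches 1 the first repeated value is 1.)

1

464 → 68
68 → 100
100 → 1  — reached the fixed point 1.
1 → 1, so 1 is the first repeated value.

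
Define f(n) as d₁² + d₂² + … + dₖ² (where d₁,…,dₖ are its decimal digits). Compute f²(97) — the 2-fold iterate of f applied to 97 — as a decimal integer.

10

97 → 130
130 → 10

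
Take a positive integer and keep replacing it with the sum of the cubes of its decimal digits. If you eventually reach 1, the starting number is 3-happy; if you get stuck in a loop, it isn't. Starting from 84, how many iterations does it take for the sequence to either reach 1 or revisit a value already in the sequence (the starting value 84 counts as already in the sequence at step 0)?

84 → 8³ + 4³ = 576
576 → 5³ + 7³ + 6³ = 684
684 → 6³ + 8³ + 4³ = 792
792 → 7³ + 9³ + 2³ = 1080
1080 → 1³ + 0³ + 8³ + 0³ = 513
513 → 5³ + 1³ + 3³ = 153
153 → 1³ + 5³ + 3³ = 153  — 153 repeats.
That took 7 steps.

7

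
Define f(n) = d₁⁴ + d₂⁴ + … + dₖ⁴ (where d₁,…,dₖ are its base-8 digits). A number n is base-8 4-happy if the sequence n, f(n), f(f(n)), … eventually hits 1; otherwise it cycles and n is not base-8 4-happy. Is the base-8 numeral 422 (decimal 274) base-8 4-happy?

274 = (4,2,2)_8 → 4⁴ + 2⁴ + 2⁴ = 256 + 16 + 16 = 288
288 = (4,4,0)_8 → 4⁴ + 4⁴ + 0⁴ = 256 + 256 + 0 = 512
512 = (1,0,0,0)_8 → 1⁴ + 0⁴ + 0⁴ + 0⁴ = 1 + 0 + 0 + 0 = 1  — reached 1.

base-8 4-happy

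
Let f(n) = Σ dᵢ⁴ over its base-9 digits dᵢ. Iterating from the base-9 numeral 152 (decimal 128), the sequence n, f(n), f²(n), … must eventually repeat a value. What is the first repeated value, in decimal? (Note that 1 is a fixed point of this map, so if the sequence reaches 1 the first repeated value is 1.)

4098

128 = (1,5,2)_9 → 1⁴ + 5⁴ + 2⁴ = 1 + 625 + 16 = 642
642 = (7,8,3)_9 → 7⁴ + 8⁴ + 3⁴ = 2401 + 4096 + 81 = 6578
6578 = (1,0,0,1,8)_9 → 1⁴ + 0⁴ + 0⁴ + 1⁴ + 8⁴ = 1 + 0 + 0 + 1 + 4096 = 4098
4098 = (5,5,5,3)_9 → 5⁴ + 5⁴ + 5⁴ + 3⁴ = 625 + 625 + 625 + 81 = 1956
1956 = (2,6,1,3)_9 → 2⁴ + 6⁴ + 1⁴ + 3⁴ = 16 + 1296 + 1 + 81 = 1394
1394 = (1,8,1,8)_9 → 1⁴ + 8⁴ + 1⁴ + 8⁴ = 1 + 4096 + 1 + 4096 = 8194
8194 = (1,2,2,1,4)_9 → 1⁴ + 2⁴ + 2⁴ + 1⁴ + 4⁴ = 1 + 16 + 16 + 1 + 256 = 290
290 = (3,5,2)_9 → 3⁴ + 5⁴ + 2⁴ = 81 + 625 + 16 = 722
722 = (8,8,2)_9 → 8⁴ + 8⁴ + 2⁴ = 4096 + 4096 + 16 = 8208
8208 = (1,2,2,3,0)_9 → 1⁴ + 2⁴ + 2⁴ + 3⁴ + 0⁴ = 1 + 16 + 16 + 81 + 0 = 114
114 = (1,3,6)_9 → 1⁴ + 3⁴ + 6⁴ = 1 + 81 + 1296 = 1378
1378 = (1,8,0,1)_9 → 1⁴ + 8⁴ + 0⁴ + 1⁴ = 1 + 4096 + 0 + 1 = 4098  — 4098 already appeared earlier.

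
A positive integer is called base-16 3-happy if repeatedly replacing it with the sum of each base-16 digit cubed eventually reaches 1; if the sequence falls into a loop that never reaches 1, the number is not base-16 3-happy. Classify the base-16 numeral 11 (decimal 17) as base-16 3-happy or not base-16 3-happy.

not base-16 3-happy

17 = (1,1)_16 → 1³ + 1³ = 2
2 = (2)_16 → 2³ = 8
8 = (8)_16 → 8³ = 512
512 = (2,0,0)_16 → 2³ + 0³ + 0³ = 8  — 8 already seen; the sequence cycles without reaching 1.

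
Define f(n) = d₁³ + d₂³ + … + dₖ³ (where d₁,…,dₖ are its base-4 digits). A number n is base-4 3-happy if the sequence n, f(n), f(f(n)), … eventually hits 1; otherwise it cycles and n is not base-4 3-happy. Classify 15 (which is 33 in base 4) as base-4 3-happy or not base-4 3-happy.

not base-4 3-happy

15 = (3,3)_4 → 3³ + 3³ = 54
54 = (3,1,2)_4 → 3³ + 1³ + 2³ = 36
36 = (2,1,0)_4 → 2³ + 1³ + 0³ = 9
9 = (2,1)_4 → 2³ + 1³ = 9  — 9 already seen; the sequence cycles without reaching 1.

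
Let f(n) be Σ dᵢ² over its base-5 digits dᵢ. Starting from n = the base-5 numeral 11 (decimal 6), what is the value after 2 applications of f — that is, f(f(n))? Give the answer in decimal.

6 = (1,1)_5 → 1² + 1² = 1 + 1 = 2
2 = (2)_5 → 2² = 4

4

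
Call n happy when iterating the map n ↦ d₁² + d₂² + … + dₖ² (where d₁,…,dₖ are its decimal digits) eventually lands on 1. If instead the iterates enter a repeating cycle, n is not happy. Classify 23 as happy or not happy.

happy

23 → 2² + 3² = 13
13 → 1² + 3² = 10
10 → 1² + 0² = 1  — reached 1.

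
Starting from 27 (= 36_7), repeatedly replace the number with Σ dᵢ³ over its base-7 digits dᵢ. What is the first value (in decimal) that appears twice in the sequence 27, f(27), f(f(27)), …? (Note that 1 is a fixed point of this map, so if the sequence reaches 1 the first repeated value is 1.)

9

27 = (3,6)_7 → 3³ + 6³ = 243
243 = (4,6,5)_7 → 4³ + 6³ + 5³ = 405
405 = (1,1,1,6)_7 → 1³ + 1³ + 1³ + 6³ = 219
219 = (4,3,2)_7 → 4³ + 3³ + 2³ = 99
99 = (2,0,1)_7 → 2³ + 0³ + 1³ = 9
9 = (1,2)_7 → 1³ + 2³ = 9  — 9 already appeared earlier.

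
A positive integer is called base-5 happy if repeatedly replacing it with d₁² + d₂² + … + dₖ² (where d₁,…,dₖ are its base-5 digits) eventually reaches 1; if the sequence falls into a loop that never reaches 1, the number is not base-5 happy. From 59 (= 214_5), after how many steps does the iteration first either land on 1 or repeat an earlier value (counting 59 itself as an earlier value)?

59 = (2,1,4)_5 → 21
21 = (4,1)_5 → 17
17 = (3,2)_5 → 13
13 = (2,3)_5 → 13  — 13 repeats.
That took 4 steps.

4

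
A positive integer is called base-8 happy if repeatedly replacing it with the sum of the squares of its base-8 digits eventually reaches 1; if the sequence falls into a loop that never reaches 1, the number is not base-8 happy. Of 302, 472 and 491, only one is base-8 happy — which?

302

302: 302 → 77 → 27 → 18 → 8 → 1  — reaches 1 (base-8 happy)
472: 472 → 58 → 53 → 61 → 74 → 6 → 36 → 32 → 16 → 4 → 16  — repeats 16 (not base-8 happy)
491: 491 → 83 → 14 → 37 → 41 → 26 → 13 → 26  — repeats 26 (not base-8 happy)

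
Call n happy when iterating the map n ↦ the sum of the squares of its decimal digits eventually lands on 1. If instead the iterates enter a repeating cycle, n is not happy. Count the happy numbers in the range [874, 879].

874: 874 → 129 → 86 → 100 → 1  (reaches 1)
875: 875 → 138 → 74 → 65 → 61 → 37 → 58 → 89 → 145 → 42 → 20 → 4 → 16 → 37  (repeats 37)
876: 876 → 149 → 98 → 145 → 42 → 20 → 4 → 16 → 37 → 58 → 89 → 145  (repeats 145)
877: 877 → 162 → 41 → 17 → 50 → 25 → 29 → 85 → 89 → 145 → 42 → 20 → 4 → 16 → 37 → 58 → 89  (repeats 89)
878: 878 → 177 → 99 → 162 → 41 → 17 → 50 → 25 → 29 → 85 → 89 → 145 → 42 → 20 → 4 → 16 → 37 → 58 → 89  (repeats 89)
879: 879 → 194 → 98 → 145 → 42 → 20 → 4 → 16 → 37 → 58 → 89 → 145  (repeats 145)
happy: 874

1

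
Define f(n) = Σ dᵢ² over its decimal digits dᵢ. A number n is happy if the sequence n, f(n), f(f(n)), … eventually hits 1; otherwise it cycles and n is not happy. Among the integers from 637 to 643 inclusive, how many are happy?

2

637: 637 → 94 → 97 → 130 → 10 → 1  — happy
638: 638 → 109 → 82 → 68 → 100 → 1  — happy
639: 639 → 126 → 41 → 17 → 50 → 25 → 29 → 85 → 89 → 145 → 42 → 20 → 4 → 16 → 37 → 58 → 89  — not happy
640: 640 → 52 → 29 → 85 → 89 → 145 → 42 → 20 → 4 → 16 → 37 → 58 → 89  — not happy
641: 641 → 53 → 34 → 25 → 29 → 85 → 89 → 145 → 42 → 20 → 4 → 16 → 37 → 58 → 89  — not happy
642: 642 → 56 → 61 → 37 → 58 → 89 → 145 → 42 → 20 → 4 → 16 → 37  — not happy
643: 643 → 61 → 37 → 58 → 89 → 145 → 42 → 20 → 4 → 16 → 37  — not happy
happy: 637, 638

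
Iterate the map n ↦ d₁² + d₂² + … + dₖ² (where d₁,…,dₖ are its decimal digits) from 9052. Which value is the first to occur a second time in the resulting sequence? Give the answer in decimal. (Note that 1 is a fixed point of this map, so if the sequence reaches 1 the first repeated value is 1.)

4

9052 → 9² + 0² + 5² + 2² = 110
110 → 1² + 1² + 0² = 2
2 → 2² = 4
4 → 4² = 16
16 → 1² + 6² = 37
37 → 3² + 7² = 58
58 → 5² + 8² = 89
89 → 8² + 9² = 145
145 → 1² + 4² + 5² = 42
42 → 4² + 2² = 20
20 → 2² + 0² = 4  — 4 already appeared earlier.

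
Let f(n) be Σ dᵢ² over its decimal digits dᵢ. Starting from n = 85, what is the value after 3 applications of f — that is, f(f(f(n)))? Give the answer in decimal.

42

85 → 8² + 5² = 64 + 25 = 89
89 → 8² + 9² = 64 + 81 = 145
145 → 1² + 4² + 5² = 1 + 16 + 25 = 42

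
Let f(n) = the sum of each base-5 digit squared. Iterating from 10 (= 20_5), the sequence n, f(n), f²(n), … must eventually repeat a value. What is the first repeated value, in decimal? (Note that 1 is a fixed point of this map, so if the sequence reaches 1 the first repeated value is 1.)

10 = (2,0)_5 → 2² + 0² = 4 + 0 = 4
4 = (4)_5 → 4² = 16
16 = (3,1)_5 → 3² + 1² = 9 + 1 = 10  — 10 already appeared earlier.

10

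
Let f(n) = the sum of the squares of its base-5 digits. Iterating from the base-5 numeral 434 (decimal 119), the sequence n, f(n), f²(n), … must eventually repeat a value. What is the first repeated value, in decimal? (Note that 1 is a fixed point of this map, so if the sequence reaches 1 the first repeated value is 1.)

119 = (4,3,4)_5 → 4² + 3² + 4² = 16 + 9 + 16 = 41
41 = (1,3,1)_5 → 1² + 3² + 1² = 1 + 9 + 1 = 11
11 = (2,1)_5 → 2² + 1² = 4 + 1 = 5
5 = (1,0)_5 → 1² + 0² = 1 + 0 = 1  — reached the fixed point 1.
1 → 1, so 1 is the first repeated value.

1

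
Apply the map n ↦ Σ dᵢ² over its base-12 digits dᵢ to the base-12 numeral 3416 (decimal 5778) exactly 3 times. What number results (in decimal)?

5778 = (3,4,1,6)_12 → 62
62 = (5,2)_12 → 29
29 = (2,5)_12 → 29

29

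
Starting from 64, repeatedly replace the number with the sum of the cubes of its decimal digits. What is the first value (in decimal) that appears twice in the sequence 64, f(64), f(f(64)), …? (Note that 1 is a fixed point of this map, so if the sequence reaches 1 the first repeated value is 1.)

64 → 6³ + 4³ = 280
280 → 2³ + 8³ + 0³ = 520
520 → 5³ + 2³ + 0³ = 133
133 → 1³ + 3³ + 3³ = 55
55 → 5³ + 5³ = 250
250 → 2³ + 5³ + 0³ = 133  — 133 already appeared earlier.

133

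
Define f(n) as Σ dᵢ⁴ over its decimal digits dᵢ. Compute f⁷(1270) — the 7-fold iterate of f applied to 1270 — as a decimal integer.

7444

1270 → 1⁴ + 2⁴ + 7⁴ + 0⁴ = 2418
2418 → 2⁴ + 4⁴ + 1⁴ + 8⁴ = 4369
4369 → 4⁴ + 3⁴ + 6⁴ + 9⁴ = 8194
8194 → 8⁴ + 1⁴ + 9⁴ + 4⁴ = 10914
10914 → 1⁴ + 0⁴ + 9⁴ + 1⁴ + 4⁴ = 6819
6819 → 6⁴ + 8⁴ + 1⁴ + 9⁴ = 11954
11954 → 1⁴ + 1⁴ + 9⁴ + 5⁴ + 4⁴ = 7444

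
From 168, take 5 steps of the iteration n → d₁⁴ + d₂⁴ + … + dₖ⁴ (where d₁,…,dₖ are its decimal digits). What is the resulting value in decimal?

168 → 1⁴ + 6⁴ + 8⁴ = 1 + 1296 + 4096 = 5393
5393 → 5⁴ + 3⁴ + 9⁴ + 3⁴ = 625 + 81 + 6561 + 81 = 7348
7348 → 7⁴ + 3⁴ + 4⁴ + 8⁴ = 2401 + 81 + 256 + 4096 = 6834
6834 → 6⁴ + 8⁴ + 3⁴ + 4⁴ = 1296 + 4096 + 81 + 256 = 5729
5729 → 5⁴ + 7⁴ + 2⁴ + 9⁴ = 625 + 2401 + 16 + 6561 = 9603

9603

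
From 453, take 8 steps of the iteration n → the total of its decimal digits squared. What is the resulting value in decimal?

453 → 4² + 5² + 3² = 16 + 25 + 9 = 50
50 → 5² + 0² = 25 + 0 = 25
25 → 2² + 5² = 4 + 25 = 29
29 → 2² + 9² = 4 + 81 = 85
85 → 8² + 5² = 64 + 25 = 89
89 → 8² + 9² = 64 + 81 = 145
145 → 1² + 4² + 5² = 1 + 16 + 25 = 42
42 → 4² + 2² = 16 + 4 = 20

20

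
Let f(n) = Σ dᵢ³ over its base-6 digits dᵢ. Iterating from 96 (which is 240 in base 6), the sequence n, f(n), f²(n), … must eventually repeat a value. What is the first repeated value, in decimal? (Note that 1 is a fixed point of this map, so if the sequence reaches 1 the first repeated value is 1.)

9

96 = (2,4,0)_6 → 2³ + 4³ + 0³ = 72
72 = (2,0,0)_6 → 2³ + 0³ + 0³ = 8
8 = (1,2)_6 → 1³ + 2³ = 9
9 = (1,3)_6 → 1³ + 3³ = 28
28 = (4,4)_6 → 4³ + 4³ = 128
128 = (3,3,2)_6 → 3³ + 3³ + 2³ = 62
62 = (1,4,2)_6 → 1³ + 4³ + 2³ = 73
73 = (2,0,1)_6 → 2³ + 0³ + 1³ = 9  — 9 already appeared earlier.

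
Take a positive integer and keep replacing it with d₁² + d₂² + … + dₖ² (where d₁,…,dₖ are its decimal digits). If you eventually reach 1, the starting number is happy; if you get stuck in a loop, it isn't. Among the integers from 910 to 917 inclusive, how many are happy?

910: 910 → 82 → 68 → 100 → 1  — happy
911: 911 → 83 → 73 → 58 → 89 → 145 → 42 → 20 → 4 → 16 → 37 → 58  — not happy
912: 912 → 86 → 100 → 1  — happy
913: 913 → 91 → 82 → 68 → 100 → 1  — happy
914: 914 → 98 → 145 → 42 → 20 → 4 → 16 → 37 → 58 → 89 → 145  — not happy
915: 915 → 107 → 50 → 25 → 29 → 85 → 89 → 145 → 42 → 20 → 4 → 16 → 37 → 58 → 89  — not happy
916: 916 → 118 → 66 → 72 → 53 → 34 → 25 → 29 → 85 → 89 → 145 → 42 → 20 → 4 → 16 → 37 → 58 → 89  — not happy
917: 917 → 131 → 11 → 2 → 4 → 16 → 37 → 58 → 89 → 145 → 42 → 20 → 4  — not happy
happy: 910, 912, 913

3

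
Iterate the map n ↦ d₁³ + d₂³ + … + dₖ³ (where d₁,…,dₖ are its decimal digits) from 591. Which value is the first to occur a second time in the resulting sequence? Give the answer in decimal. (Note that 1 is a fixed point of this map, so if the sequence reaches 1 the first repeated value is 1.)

591 → 5³ + 9³ + 1³ = 855
855 → 8³ + 5³ + 5³ = 762
762 → 7³ + 6³ + 2³ = 567
567 → 5³ + 6³ + 7³ = 684
684 → 6³ + 8³ + 4³ = 792
792 → 7³ + 9³ + 2³ = 1080
1080 → 1³ + 0³ + 8³ + 0³ = 513
513 → 5³ + 1³ + 3³ = 153
153 → 1³ + 5³ + 3³ = 153  — 153 already appeared earlier.

153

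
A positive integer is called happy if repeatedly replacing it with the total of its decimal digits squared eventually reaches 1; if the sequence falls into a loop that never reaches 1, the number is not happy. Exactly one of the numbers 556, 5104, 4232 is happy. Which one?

556

556: 556 → 86 → 100 → 1  — reaches 1 (happy)
5104: 5104 → 42 → 20 → 4 → 16 → 37 → 58 → 89 → 145 → 42  — repeats 42 (not happy)
4232: 4232 → 33 → 18 → 65 → 61 → 37 → 58 → 89 → 145 → 42 → 20 → 4 → 16 → 37  — repeats 37 (not happy)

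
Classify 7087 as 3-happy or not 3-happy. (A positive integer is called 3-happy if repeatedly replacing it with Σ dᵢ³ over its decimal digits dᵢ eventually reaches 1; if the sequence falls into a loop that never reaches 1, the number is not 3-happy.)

3-happy

7087 → 7³ + 0³ + 8³ + 7³ = 343 + 0 + 512 + 343 = 1198
1198 → 1³ + 1³ + 9³ + 8³ = 1 + 1 + 729 + 512 = 1243
1243 → 1³ + 2³ + 4³ + 3³ = 1 + 8 + 64 + 27 = 100
100 → 1³ + 0³ + 0³ = 1 + 0 + 0 = 1  — reached 1.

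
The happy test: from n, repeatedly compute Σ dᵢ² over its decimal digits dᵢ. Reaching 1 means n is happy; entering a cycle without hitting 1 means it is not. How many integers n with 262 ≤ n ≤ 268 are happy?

2

262: 262 → 44 → 32 → 13 → 10 → 1  — happy
263: 263 → 49 → 97 → 130 → 10 → 1  — happy
264: 264 → 56 → 61 → 37 → 58 → 89 → 145 → 42 → 20 → 4 → 16 → 37  — not happy
265: 265 → 65 → 61 → 37 → 58 → 89 → 145 → 42 → 20 → 4 → 16 → 37  — not happy
266: 266 → 76 → 85 → 89 → 145 → 42 → 20 → 4 → 16 → 37 → 58 → 89  — not happy
267: 267 → 89 → 145 → 42 → 20 → 4 → 16 → 37 → 58 → 89  — not happy
268: 268 → 104 → 17 → 50 → 25 → 29 → 85 → 89 → 145 → 42 → 20 → 4 → 16 → 37 → 58 → 89  — not happy
happy: 262, 263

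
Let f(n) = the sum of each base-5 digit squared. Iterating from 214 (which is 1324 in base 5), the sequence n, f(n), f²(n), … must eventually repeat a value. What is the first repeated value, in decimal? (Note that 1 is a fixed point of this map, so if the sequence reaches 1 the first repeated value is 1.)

214 = (1,3,2,4)_5 → 1² + 3² + 2² + 4² = 1 + 9 + 4 + 16 = 30
30 = (1,1,0)_5 → 1² + 1² + 0² = 1 + 1 + 0 = 2
2 = (2)_5 → 2² = 4
4 = (4)_5 → 4² = 16
16 = (3,1)_5 → 3² + 1² = 9 + 1 = 10
10 = (2,0)_5 → 2² + 0² = 4 + 0 = 4  — 4 already appeared earlier.

4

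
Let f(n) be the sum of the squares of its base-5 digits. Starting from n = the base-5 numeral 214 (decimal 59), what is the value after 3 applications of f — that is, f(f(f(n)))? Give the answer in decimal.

59 = (2,1,4)_5 → 2² + 1² + 4² = 21
21 = (4,1)_5 → 4² + 1² = 17
17 = (3,2)_5 → 3² + 2² = 13

13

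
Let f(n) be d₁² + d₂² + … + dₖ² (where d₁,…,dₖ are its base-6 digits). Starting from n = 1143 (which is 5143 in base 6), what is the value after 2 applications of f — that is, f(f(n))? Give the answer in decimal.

1143 = (5,1,4,3)_6 → 5² + 1² + 4² + 3² = 51
51 = (1,2,3)_6 → 1² + 2² + 3² = 14

14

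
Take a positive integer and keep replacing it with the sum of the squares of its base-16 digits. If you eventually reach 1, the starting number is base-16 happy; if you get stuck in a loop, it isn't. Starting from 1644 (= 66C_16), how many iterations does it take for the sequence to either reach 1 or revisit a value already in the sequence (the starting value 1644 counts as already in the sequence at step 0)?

12

1644 = (6,6,12)_16 → 6² + 6² + 12² = 36 + 36 + 144 = 216
216 = (13,8)_16 → 13² + 8² = 169 + 64 = 233
233 = (14,9)_16 → 14² + 9² = 196 + 81 = 277
277 = (1,1,5)_16 → 1² + 1² + 5² = 1 + 1 + 25 = 27
27 = (1,11)_16 → 1² + 11² = 1 + 121 = 122
122 = (7,10)_16 → 7² + 10² = 49 + 100 = 149
149 = (9,5)_16 → 9² + 5² = 81 + 25 = 106
106 = (6,10)_16 → 6² + 10² = 36 + 100 = 136
136 = (8,8)_16 → 8² + 8² = 64 + 64 = 128
128 = (8,0)_16 → 8² + 0² = 64 + 0 = 64
64 = (4,0)_16 → 4² + 0² = 16 + 0 = 16
16 = (1,0)_16 → 1² + 0² = 1 + 0 = 1  — reached 1.
That took 12 steps.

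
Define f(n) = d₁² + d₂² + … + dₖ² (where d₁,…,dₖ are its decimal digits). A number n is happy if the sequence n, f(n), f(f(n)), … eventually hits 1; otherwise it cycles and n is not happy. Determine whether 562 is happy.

562 → 5² + 6² + 2² = 25 + 36 + 4 = 65
65 → 6² + 5² = 36 + 25 = 61
61 → 6² + 1² = 36 + 1 = 37
37 → 3² + 7² = 9 + 49 = 58
58 → 5² + 8² = 25 + 64 = 89
89 → 8² + 9² = 64 + 81 = 145
145 → 1² + 4² + 5² = 1 + 16 + 25 = 42
42 → 4² + 2² = 16 + 4 = 20
20 → 2² + 0² = 4 + 0 = 4
4 → 4² = 16
16 → 1² + 6² = 1 + 36 = 37  — 37 already seen; the sequence cycles without reaching 1.

not happy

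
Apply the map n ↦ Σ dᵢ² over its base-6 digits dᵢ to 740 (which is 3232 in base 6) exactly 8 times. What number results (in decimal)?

740 = (3,2,3,2)_6 → 26
26 = (4,2)_6 → 20
20 = (3,2)_6 → 13
13 = (2,1)_6 → 5
5 = (5)_6 → 25
25 = (4,1)_6 → 17
17 = (2,5)_6 → 29
29 = (4,5)_6 → 41

41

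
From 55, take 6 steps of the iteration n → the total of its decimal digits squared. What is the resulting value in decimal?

55 → 5² + 5² = 50
50 → 5² + 0² = 25
25 → 2² + 5² = 29
29 → 2² + 9² = 85
85 → 8² + 5² = 89
89 → 8² + 9² = 145

145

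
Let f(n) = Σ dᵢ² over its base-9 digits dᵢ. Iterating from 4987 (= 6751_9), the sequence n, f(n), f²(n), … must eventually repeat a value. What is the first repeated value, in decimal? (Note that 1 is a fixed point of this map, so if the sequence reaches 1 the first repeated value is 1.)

53

4987 = (6,7,5,1)_9 → 6² + 7² + 5² + 1² = 36 + 49 + 25 + 1 = 111
111 = (1,3,3)_9 → 1² + 3² + 3² = 1 + 9 + 9 = 19
19 = (2,1)_9 → 2² + 1² = 4 + 1 = 5
5 = (5)_9 → 5² = 25
25 = (2,7)_9 → 2² + 7² = 4 + 49 = 53
53 = (5,8)_9 → 5² + 8² = 25 + 64 = 89
89 = (1,0,8)_9 → 1² + 0² + 8² = 1 + 0 + 64 = 65
65 = (7,2)_9 → 7² + 2² = 49 + 4 = 53  — 53 already appeared earlier.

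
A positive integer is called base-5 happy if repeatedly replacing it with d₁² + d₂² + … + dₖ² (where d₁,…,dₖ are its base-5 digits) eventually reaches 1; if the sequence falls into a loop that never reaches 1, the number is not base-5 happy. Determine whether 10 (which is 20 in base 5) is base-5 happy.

not base-5 happy

10 = (2,0)_5 → 2² + 0² = 4
4 = (4)_5 → 4² = 16
16 = (3,1)_5 → 3² + 1² = 10  — 10 already seen; the sequence cycles without reaching 1.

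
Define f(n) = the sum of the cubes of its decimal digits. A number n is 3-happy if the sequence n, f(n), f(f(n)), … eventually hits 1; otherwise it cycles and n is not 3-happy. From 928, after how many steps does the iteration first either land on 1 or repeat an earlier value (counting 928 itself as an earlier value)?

7

928 → 1249
1249 → 802
802 → 520
520 → 133
133 → 55
55 → 250
250 → 133  — 133 repeats.
That took 7 steps.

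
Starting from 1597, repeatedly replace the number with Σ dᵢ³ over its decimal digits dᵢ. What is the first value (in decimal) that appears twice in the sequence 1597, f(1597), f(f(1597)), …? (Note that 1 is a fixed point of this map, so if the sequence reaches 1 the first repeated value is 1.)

1597 → 1³ + 5³ + 9³ + 7³ = 1 + 125 + 729 + 343 = 1198
1198 → 1³ + 1³ + 9³ + 8³ = 1 + 1 + 729 + 512 = 1243
1243 → 1³ + 2³ + 4³ + 3³ = 1 + 8 + 64 + 27 = 100
100 → 1³ + 0³ + 0³ = 1 + 0 + 0 = 1  — reached the fixed point 1.
1 → 1, so 1 is the first repeated value.

1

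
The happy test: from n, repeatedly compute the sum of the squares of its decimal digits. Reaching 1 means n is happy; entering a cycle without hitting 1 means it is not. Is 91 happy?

91 → 9² + 1² = 82
82 → 8² + 2² = 68
68 → 6² + 8² = 100
100 → 1² + 0² + 0² = 1  — reached 1.

happy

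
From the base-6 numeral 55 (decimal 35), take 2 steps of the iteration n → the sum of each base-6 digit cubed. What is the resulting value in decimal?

190

35 = (5,5)_6 → 5³ + 5³ = 250
250 = (1,0,5,4)_6 → 1³ + 0³ + 5³ + 4³ = 190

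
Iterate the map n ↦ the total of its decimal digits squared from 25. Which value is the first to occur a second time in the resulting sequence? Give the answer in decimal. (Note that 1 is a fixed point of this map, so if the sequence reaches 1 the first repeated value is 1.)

89

25 → 29
29 → 85
85 → 89
89 → 145
145 → 42
42 → 20
20 → 4
4 → 16
16 → 37
37 → 58
58 → 89  — 89 already appeared earlier.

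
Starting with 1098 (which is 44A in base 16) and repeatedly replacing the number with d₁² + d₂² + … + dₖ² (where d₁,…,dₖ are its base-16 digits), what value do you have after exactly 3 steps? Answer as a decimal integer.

1098 = (4,4,10)_16 → 4² + 4² + 10² = 16 + 16 + 100 = 132
132 = (8,4)_16 → 8² + 4² = 64 + 16 = 80
80 = (5,0)_16 → 5² + 0² = 25 + 0 = 25

25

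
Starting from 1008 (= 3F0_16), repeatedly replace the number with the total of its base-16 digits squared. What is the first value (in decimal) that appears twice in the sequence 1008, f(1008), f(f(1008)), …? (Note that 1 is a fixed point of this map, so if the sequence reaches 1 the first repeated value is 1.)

85

1008 = (3,15,0)_16 → 3² + 15² + 0² = 234
234 = (14,10)_16 → 14² + 10² = 296
296 = (1,2,8)_16 → 1² + 2² + 8² = 69
69 = (4,5)_16 → 4² + 5² = 41
41 = (2,9)_16 → 2² + 9² = 85
85 = (5,5)_16 → 5² + 5² = 50
50 = (3,2)_16 → 3² + 2² = 13
13 = (13)_16 → 13² = 169
169 = (10,9)_16 → 10² + 9² = 181
181 = (11,5)_16 → 11² + 5² = 146
146 = (9,2)_16 → 9² + 2² = 85  — 85 already appeared earlier.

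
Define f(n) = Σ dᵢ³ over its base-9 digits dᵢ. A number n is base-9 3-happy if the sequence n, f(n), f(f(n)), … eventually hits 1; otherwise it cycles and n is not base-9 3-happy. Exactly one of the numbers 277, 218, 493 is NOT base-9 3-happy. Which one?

218

277: 277 → 397 → 577 → 345 → 99 → 9 → 1  — reaches 1 (base-9 3-happy)
218: 218 → 232 → 694 → 638 → 1198 → 470 → 476 → 980 → 540 → 432 → 152 → 856 → 128 → 134 → 638  — repeats 638 (not base-9 3-happy)
493: 493 → 559 → 729 → 1  — reaches 1 (base-9 3-happy)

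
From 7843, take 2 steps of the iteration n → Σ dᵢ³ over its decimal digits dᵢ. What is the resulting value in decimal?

7843 → 946
946 → 1009

1009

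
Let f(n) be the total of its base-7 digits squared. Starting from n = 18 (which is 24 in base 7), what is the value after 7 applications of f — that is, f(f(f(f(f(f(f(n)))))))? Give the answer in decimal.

8

18 = (2,4)_7 → 20
20 = (2,6)_7 → 40
40 = (5,5)_7 → 50
50 = (1,0,1)_7 → 2
2 = (2)_7 → 4
4 = (4)_7 → 16
16 = (2,2)_7 → 8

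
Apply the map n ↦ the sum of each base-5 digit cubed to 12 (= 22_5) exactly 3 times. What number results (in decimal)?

28

12 = (2,2)_5 → 2³ + 2³ = 8 + 8 = 16
16 = (3,1)_5 → 3³ + 1³ = 27 + 1 = 28
28 = (1,0,3)_5 → 1³ + 0³ + 3³ = 1 + 0 + 27 = 28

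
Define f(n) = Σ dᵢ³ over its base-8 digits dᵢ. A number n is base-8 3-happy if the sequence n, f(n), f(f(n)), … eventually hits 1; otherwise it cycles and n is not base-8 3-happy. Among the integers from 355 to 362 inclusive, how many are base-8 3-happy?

1

355: 355 → 216 → 54 → 432 → 432  (repeats 432)
356: 356 → 253 → 495 → 811 → 217 → 55 → 559 → 469 → 476 → 434 → 440 → 559  (repeats 559)
357: 357 → 314 → 415 → 586 → 11 → 28 → 91 → 55 → 559 → 469 → 476 → 434 → 440 → 559  (repeats 559)
358: 358 → 405 → 349 → 277 → 197 → 152 → 35 → 91 → 55 → 559 → 469 → 476 → 434 → 440 → 559  (repeats 559)
359: 359 → 532 → 73 → 3 → 27 → 54 → 432 → 432  (repeats 432)
360: 360 → 250 → 378 → 476 → 434 → 440 → 559 → 469 → 476  (repeats 476)
361: 361 → 251 → 397 → 342 → 349 → 277 → 197 → 152 → 35 → 91 → 55 → 559 → 469 → 476 → 434 → 440 → 559  (repeats 559)
362: 362 → 258 → 72 → 2 → 8 → 1  (reaches 1)
base-8 3-happy: 362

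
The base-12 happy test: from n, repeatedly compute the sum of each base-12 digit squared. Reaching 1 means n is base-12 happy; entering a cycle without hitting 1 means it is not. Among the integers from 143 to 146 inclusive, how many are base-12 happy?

143: 143 → 242 → 69 → 106 → 164 → 66 → 61 → 26 → 8 → 64 → 41 → 34 → 104 → 128 → 164  (repeats 164)
144: 144 → 1  (reaches 1)
145: 145 → 2 → 4 → 16 → 17 → 26 → 8 → 64 → 41 → 34 → 104 → 128 → 164 → 66 → 61 → 26  (repeats 26)
146: 146 → 5 → 25 → 5  (repeats 5)
base-12 happy: 144

1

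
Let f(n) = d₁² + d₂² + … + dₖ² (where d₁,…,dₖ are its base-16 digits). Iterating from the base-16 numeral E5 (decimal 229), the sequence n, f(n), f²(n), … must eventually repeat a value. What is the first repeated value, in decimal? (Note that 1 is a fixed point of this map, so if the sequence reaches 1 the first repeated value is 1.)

229 = (14,5)_16 → 14² + 5² = 196 + 25 = 221
221 = (13,13)_16 → 13² + 13² = 169 + 169 = 338
338 = (1,5,2)_16 → 1² + 5² + 2² = 1 + 25 + 4 = 30
30 = (1,14)_16 → 1² + 14² = 1 + 196 = 197
197 = (12,5)_16 → 12² + 5² = 144 + 25 = 169
169 = (10,9)_16 → 10² + 9² = 100 + 81 = 181
181 = (11,5)_16 → 11² + 5² = 121 + 25 = 146
146 = (9,2)_16 → 9² + 2² = 81 + 4 = 85
85 = (5,5)_16 → 5² + 5² = 25 + 25 = 50
50 = (3,2)_16 → 3² + 2² = 9 + 4 = 13
13 = (13)_16 → 13² = 169  — 169 already appeared earlier.

169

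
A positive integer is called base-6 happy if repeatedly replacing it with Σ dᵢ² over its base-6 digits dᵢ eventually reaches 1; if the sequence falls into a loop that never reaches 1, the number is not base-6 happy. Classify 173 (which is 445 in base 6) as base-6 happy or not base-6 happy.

not base-6 happy

173 = (4,4,5)_6 → 57
57 = (1,3,3)_6 → 19
19 = (3,1)_6 → 10
10 = (1,4)_6 → 17
17 = (2,5)_6 → 29
29 = (4,5)_6 → 41
41 = (1,0,5)_6 → 26
26 = (4,2)_6 → 20
20 = (3,2)_6 → 13
13 = (2,1)_6 → 5
5 = (5)_6 → 25
25 = (4,1)_6 → 17  — 17 already seen; the sequence cycles without reaching 1.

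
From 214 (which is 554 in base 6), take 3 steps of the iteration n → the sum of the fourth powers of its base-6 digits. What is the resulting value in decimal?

214 = (5,5,4)_6 → 5⁴ + 5⁴ + 4⁴ = 625 + 625 + 256 = 1506
1506 = (1,0,5,5,0)_6 → 1⁴ + 0⁴ + 5⁴ + 5⁴ + 0⁴ = 1 + 0 + 625 + 625 + 0 = 1251
1251 = (5,4,4,3)_6 → 5⁴ + 4⁴ + 4⁴ + 3⁴ = 625 + 256 + 256 + 81 = 1218

1218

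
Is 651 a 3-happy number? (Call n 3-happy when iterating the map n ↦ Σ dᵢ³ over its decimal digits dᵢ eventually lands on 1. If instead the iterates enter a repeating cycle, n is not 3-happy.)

not 3-happy

651 → 6³ + 5³ + 1³ = 216 + 125 + 1 = 342
342 → 3³ + 4³ + 2³ = 27 + 64 + 8 = 99
99 → 9³ + 9³ = 729 + 729 = 1458
1458 → 1³ + 4³ + 5³ + 8³ = 1 + 64 + 125 + 512 = 702
702 → 7³ + 0³ + 2³ = 343 + 0 + 8 = 351
351 → 3³ + 5³ + 1³ = 27 + 125 + 1 = 153
153 → 1³ + 5³ + 3³ = 1 + 125 + 27 = 153  — 153 already seen; the sequence cycles without reaching 1.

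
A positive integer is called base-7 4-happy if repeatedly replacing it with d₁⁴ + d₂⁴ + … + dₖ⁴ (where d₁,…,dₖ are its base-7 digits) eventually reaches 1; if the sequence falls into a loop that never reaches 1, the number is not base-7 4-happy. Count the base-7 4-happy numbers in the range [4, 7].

1

4: 4 → 256 → 882 → 272 → 2002 → 2546 → 1938 → 2258 → 1808 → 1938  — not base-7 4-happy
5: 5 → 625 → 1267 → 1633 → 913 → 609 → 707 → 97 → 2593 → 1459 → 963 → 1153 → 803 → 673 → 1923 → 1507 → 913  — not base-7 4-happy
6: 6 → 1296 → 788 → 288 → 1922 → 1138 → 354 → 258 → 1922  — not base-7 4-happy
7: 7 → 1  — base-7 4-happy
base-7 4-happy: 7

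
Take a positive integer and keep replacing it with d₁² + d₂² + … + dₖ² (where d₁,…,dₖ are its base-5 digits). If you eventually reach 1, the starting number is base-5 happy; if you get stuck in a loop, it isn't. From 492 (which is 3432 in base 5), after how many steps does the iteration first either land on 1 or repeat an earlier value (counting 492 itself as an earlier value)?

7

492 = (3,4,3,2)_5 → 3² + 4² + 3² + 2² = 9 + 16 + 9 + 4 = 38
38 = (1,2,3)_5 → 1² + 2² + 3² = 1 + 4 + 9 = 14
14 = (2,4)_5 → 2² + 4² = 4 + 16 = 20
20 = (4,0)_5 → 4² + 0² = 16 + 0 = 16
16 = (3,1)_5 → 3² + 1² = 9 + 1 = 10
10 = (2,0)_5 → 2² + 0² = 4 + 0 = 4
4 = (4)_5 → 4² = 16  — 16 repeats.
That took 7 steps.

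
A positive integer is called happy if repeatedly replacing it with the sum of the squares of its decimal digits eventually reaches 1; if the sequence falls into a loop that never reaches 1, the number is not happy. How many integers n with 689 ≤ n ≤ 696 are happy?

1

689: 689 → 181 → 66 → 72 → 53 → 34 → 25 → 29 → 85 → 89 → 145 → 42 → 20 → 4 → 16 → 37 → 58 → 89  — not happy
690: 690 → 117 → 51 → 26 → 40 → 16 → 37 → 58 → 89 → 145 → 42 → 20 → 4 → 16  — not happy
691: 691 → 118 → 66 → 72 → 53 → 34 → 25 → 29 → 85 → 89 → 145 → 42 → 20 → 4 → 16 → 37 → 58 → 89  — not happy
692: 692 → 121 → 6 → 36 → 45 → 41 → 17 → 50 → 25 → 29 → 85 → 89 → 145 → 42 → 20 → 4 → 16 → 37 → 58 → 89  — not happy
693: 693 → 126 → 41 → 17 → 50 → 25 → 29 → 85 → 89 → 145 → 42 → 20 → 4 → 16 → 37 → 58 → 89  — not happy
694: 694 → 133 → 19 → 82 → 68 → 100 → 1  — happy
695: 695 → 142 → 21 → 5 → 25 → 29 → 85 → 89 → 145 → 42 → 20 → 4 → 16 → 37 → 58 → 89  — not happy
696: 696 → 153 → 35 → 34 → 25 → 29 → 85 → 89 → 145 → 42 → 20 → 4 → 16 → 37 → 58 → 89  — not happy
happy: 694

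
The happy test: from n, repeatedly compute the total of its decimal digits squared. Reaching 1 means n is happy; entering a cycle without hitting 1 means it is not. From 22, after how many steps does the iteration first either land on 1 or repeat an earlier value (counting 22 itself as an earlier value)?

14

22 → 2² + 2² = 8
8 → 8² = 64
64 → 6² + 4² = 52
52 → 5² + 2² = 29
29 → 2² + 9² = 85
85 → 8² + 5² = 89
89 → 8² + 9² = 145
145 → 1² + 4² + 5² = 42
42 → 4² + 2² = 20
20 → 2² + 0² = 4
4 → 4² = 16
16 → 1² + 6² = 37
37 → 3² + 7² = 58
58 → 5² + 8² = 89  — 89 repeats.
That took 14 steps.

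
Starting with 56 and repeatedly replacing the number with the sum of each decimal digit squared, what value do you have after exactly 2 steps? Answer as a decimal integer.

56 → 5² + 6² = 61
61 → 6² + 1² = 37

37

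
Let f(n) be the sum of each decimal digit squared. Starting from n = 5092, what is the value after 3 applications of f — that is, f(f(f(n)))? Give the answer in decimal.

5092 → 110
110 → 2
2 → 4

4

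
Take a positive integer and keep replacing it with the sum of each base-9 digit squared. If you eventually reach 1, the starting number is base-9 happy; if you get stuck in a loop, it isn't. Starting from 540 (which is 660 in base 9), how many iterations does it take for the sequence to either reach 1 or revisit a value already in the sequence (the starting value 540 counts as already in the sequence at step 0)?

540 = (6,6,0)_9 → 6² + 6² + 0² = 72
72 = (8,0)_9 → 8² + 0² = 64
64 = (7,1)_9 → 7² + 1² = 50
50 = (5,5)_9 → 5² + 5² = 50  — 50 repeats.
That took 4 steps.

4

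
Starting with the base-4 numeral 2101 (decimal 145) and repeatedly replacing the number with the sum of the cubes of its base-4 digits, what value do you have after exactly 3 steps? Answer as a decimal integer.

1

145 = (2,1,0,1)_4 → 10
10 = (2,2)_4 → 16
16 = (1,0,0)_4 → 1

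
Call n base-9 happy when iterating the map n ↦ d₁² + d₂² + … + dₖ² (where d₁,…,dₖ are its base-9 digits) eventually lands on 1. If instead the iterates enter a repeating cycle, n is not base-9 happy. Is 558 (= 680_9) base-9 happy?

558 = (6,8,0)_9 → 6² + 8² + 0² = 36 + 64 + 0 = 100
100 = (1,2,1)_9 → 1² + 2² + 1² = 1 + 4 + 1 = 6
6 = (6)_9 → 6² = 36
36 = (4,0)_9 → 4² + 0² = 16 + 0 = 16
16 = (1,7)_9 → 1² + 7² = 1 + 49 = 50
50 = (5,5)_9 → 5² + 5² = 25 + 25 = 50  — 50 already seen; the sequence cycles without reaching 1.

not base-9 happy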